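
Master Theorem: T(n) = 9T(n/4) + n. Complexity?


a=9, b=4, c=1. log_4(9)=1.585 > c=1. Case 1: O(n^log_b(a)) = O(n^1.585)
Complexity: O(n^1.585)


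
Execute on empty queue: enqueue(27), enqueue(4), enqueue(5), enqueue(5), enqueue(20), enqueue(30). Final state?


enqueue(27) -> [27]
enqueue(4) -> [27, 4]
enqueue(5) -> [27, 4, 5]
enqueue(5) -> [27, 4, 5, 5]
enqueue(20) -> [27, 4, 5, 5, 20]
enqueue(30) -> [27, 4, 5, 5, 20, 30]
Final queue (front to back): [27, 4, 5, 5, 20, 30]


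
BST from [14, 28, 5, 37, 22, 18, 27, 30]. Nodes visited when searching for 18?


BST root = 14
Search for 18: compare at each node
Path: [14, 28, 22, 18]


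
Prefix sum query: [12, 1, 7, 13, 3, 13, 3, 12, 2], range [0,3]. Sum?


Prefix sums: [0, 12, 13, 20, 33, 36, 49, 52, 64, 66]
Sum[0..3] = prefix[4] - prefix[0] = 33 - 0 = 33


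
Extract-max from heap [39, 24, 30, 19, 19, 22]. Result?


Max = 39
Replace root with last, heapify down
Resulting heap: [30, 24, 22, 19, 19]


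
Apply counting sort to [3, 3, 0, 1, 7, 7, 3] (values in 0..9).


Count array: [1, 1, 0, 3, 0, 0, 0, 2, 0, 0]
Reconstruct: [0, 1, 3, 3, 3, 7, 7]


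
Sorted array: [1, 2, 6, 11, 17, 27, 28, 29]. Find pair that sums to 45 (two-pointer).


Two pointers: lo=0, hi=7
Found pair: (17, 28) summing to 45


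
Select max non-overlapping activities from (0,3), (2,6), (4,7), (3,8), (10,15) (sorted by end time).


Greedy: pick earliest-ending, then skip overlaps.
Selected (3 activities): [(0, 3), (4, 7), (10, 15)]


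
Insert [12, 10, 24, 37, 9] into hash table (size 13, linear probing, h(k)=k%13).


Insertions: 12->slot 12; 10->slot 10; 24->slot 11; 37->slot 0; 9->slot 9
Table: [37, None, None, None, None, None, None, None, None, 9, 10, 24, 12]


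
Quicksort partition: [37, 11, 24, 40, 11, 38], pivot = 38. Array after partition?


Elements <= 38 go left of pivot.
Result: [37, 11, 24, 11, 38, 40], pivot at index 4


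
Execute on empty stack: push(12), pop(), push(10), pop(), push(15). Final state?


push(12) -> [12]
pop() returns 12 -> []
push(10) -> [10]
pop() returns 10 -> []
push(15) -> [15]
Final stack (bottom to top): [15]


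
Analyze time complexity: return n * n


Analysis: constant-time operation, no loop
Complexity: O(1)


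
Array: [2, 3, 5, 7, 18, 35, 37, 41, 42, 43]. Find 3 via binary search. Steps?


Search for 3:
[0,9] mid=4 arr[4]=18
[0,3] mid=1 arr[1]=3
Total: 2 comparisons


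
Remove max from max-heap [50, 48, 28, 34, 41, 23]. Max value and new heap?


Max = 50
Replace root with last, heapify down
Resulting heap: [48, 41, 28, 34, 23]


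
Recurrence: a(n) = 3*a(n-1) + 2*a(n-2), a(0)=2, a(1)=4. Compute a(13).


Build bottom-up:
...a(11)=1453256, a(12)=5175848, a(13)=3*5175848+2*1453256=18434056


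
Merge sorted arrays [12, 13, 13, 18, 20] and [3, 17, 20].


Compare heads, take smaller each step.
Merged: [3, 12, 13, 13, 17, 18, 20, 20]


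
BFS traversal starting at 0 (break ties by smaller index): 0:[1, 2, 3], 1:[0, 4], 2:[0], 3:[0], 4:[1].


BFS queue: start with [0]
Visit order: [0, 1, 2, 3, 4]


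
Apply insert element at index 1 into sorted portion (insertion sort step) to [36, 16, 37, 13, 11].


After one pass: [16, 36, 37, 13, 11]


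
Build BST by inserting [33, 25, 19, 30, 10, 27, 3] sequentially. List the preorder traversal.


Root = 33; build tree by BST insertion.
Preorder traversal: [33, 25, 19, 10, 3, 30, 27]


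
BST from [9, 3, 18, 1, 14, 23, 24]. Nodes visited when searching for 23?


BST root = 9
Search for 23: compare at each node
Path: [9, 18, 23]


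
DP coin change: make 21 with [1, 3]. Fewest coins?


dp[0]=0; dp[i]=1+min(dp[i-c] for c in coins)
...dp[16]=6, dp[17]=7, dp[18]=6, dp[19]=7, dp[20]=8, dp[21]=7
Minimum coins for 21 = 7


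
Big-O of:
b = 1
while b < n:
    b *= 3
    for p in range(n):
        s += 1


Per nesting level: O(log n) * O(n) = O(n log n)
Complexity: O(n log n)


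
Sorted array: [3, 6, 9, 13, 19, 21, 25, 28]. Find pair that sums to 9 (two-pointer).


Two pointers: lo=0, hi=7
Found pair: (3, 6) summing to 9


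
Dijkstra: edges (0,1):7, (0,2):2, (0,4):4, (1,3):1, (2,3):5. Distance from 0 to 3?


Dijkstra from 0:
Distances: {0: 0, 1: 7, 2: 2, 3: 7, 4: 4}
Shortest distance to 3 = 7, path = [0, 2, 3]


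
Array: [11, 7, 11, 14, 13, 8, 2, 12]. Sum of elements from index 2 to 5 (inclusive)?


Prefix sums: [0, 11, 18, 29, 43, 56, 64, 66, 78]
Sum[2..5] = prefix[6] - prefix[2] = 64 - 18 = 46


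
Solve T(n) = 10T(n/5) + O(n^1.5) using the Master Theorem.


a=10, b=5, c=1.5. log_5(10)=1.431 < c=1.5. Case 3: O(n^c) = O(n^1.500)
Complexity: O(n^1.500)


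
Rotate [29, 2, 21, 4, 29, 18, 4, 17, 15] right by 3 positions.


Right rotate by 3: [4, 17, 15, 29, 2, 21, 4, 29, 18]


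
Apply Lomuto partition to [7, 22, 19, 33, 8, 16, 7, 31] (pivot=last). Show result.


Elements <= 31 go left of pivot.
Result: [7, 22, 19, 8, 16, 7, 31, 33], pivot at index 6


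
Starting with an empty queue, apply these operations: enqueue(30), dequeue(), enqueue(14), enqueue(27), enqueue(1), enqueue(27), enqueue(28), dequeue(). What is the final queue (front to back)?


enqueue(30) -> [30]
dequeue() returns 30 -> []
enqueue(14) -> [14]
enqueue(27) -> [14, 27]
enqueue(1) -> [14, 27, 1]
enqueue(27) -> [14, 27, 1, 27]
enqueue(28) -> [14, 27, 1, 27, 28]
dequeue() returns 14 -> [27, 1, 27, 28]
Final queue (front to back): [27, 1, 27, 28]


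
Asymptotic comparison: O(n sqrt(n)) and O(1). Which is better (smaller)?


constant grows slower than n^1.5
O(1) is asymptotically smaller; O(n sqrt(n)) grows faster


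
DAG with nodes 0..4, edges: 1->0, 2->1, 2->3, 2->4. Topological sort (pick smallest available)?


Kahn's algorithm, process smallest node first
Order: [2, 1, 0, 3, 4]


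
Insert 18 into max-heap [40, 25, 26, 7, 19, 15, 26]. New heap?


Append 18: [40, 25, 26, 7, 19, 15, 26, 18]
Bubble up: swap idx 7(18) with idx 3(7)
Result: [40, 25, 26, 18, 19, 15, 26, 7]


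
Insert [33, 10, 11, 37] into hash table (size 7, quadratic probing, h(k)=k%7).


Insertions: 33->slot 5; 10->slot 3; 11->slot 4; 37->slot 2
Table: [None, None, 37, 10, 11, 33, None]


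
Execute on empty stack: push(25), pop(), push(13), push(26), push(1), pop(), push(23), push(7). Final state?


push(25) -> [25]
pop() returns 25 -> []
push(13) -> [13]
push(26) -> [13, 26]
push(1) -> [13, 26, 1]
pop() returns 1 -> [13, 26]
push(23) -> [13, 26, 23]
push(7) -> [13, 26, 23, 7]
Final stack (bottom to top): [13, 26, 23, 7]


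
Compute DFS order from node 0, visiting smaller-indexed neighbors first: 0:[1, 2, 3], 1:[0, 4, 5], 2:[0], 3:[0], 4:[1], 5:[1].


DFS stack-based: start with [0]
Visit order: [0, 1, 4, 5, 2, 3]


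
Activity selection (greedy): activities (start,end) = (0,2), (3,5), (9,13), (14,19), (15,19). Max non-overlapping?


Greedy: pick earliest-ending, then skip overlaps.
Selected (4 activities): [(0, 2), (3, 5), (9, 13), (14, 19)]


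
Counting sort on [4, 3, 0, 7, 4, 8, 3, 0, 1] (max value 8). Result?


Count array: [2, 1, 0, 2, 2, 0, 0, 1, 1]
Reconstruct: [0, 0, 1, 3, 3, 4, 4, 7, 8]


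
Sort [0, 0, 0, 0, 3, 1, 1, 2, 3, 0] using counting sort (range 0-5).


Count array: [5, 2, 1, 2, 0, 0]
Reconstruct: [0, 0, 0, 0, 0, 1, 1, 2, 3, 3]


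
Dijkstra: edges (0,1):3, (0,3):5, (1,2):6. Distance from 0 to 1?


Dijkstra from 0:
Distances: {0: 0, 1: 3, 2: 9, 3: 5}
Shortest distance to 1 = 3, path = [0, 1]


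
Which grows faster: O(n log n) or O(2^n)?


linearithmic grows slower than exponential
O(n log n) is asymptotically smaller; O(2^n) grows faster


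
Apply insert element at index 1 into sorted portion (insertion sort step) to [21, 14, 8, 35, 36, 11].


After one pass: [14, 21, 8, 35, 36, 11]


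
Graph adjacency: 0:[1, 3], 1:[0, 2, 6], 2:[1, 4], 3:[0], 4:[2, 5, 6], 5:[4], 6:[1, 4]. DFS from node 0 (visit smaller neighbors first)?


DFS stack-based: start with [0]
Visit order: [0, 1, 2, 4, 5, 6, 3]


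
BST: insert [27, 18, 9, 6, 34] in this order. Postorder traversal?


Root = 27; build tree by BST insertion.
Postorder traversal: [6, 9, 18, 34, 27]


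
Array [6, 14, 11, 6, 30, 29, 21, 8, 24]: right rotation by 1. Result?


Right rotate by 1: [24, 6, 14, 11, 6, 30, 29, 21, 8]


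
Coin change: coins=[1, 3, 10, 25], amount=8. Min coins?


dp[0]=0; dp[i]=1+min(dp[i-c] for c in coins)
...dp[3]=1, dp[4]=2, dp[5]=3, dp[6]=2, dp[7]=3, dp[8]=4
Minimum coins for 8 = 4


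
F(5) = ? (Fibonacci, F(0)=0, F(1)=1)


F(n)=F(n-1)+F(n-2)
...F(3)=2, F(4)=3, F(5)=5


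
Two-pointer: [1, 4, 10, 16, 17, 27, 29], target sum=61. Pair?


Two pointers: lo=0, hi=6
No pair sums to 61


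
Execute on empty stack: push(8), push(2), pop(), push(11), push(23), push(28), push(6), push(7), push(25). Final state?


push(8) -> [8]
push(2) -> [8, 2]
pop() returns 2 -> [8]
push(11) -> [8, 11]
push(23) -> [8, 11, 23]
push(28) -> [8, 11, 23, 28]
push(6) -> [8, 11, 23, 28, 6]
push(7) -> [8, 11, 23, 28, 6, 7]
push(25) -> [8, 11, 23, 28, 6, 7, 25]
Final stack (bottom to top): [8, 11, 23, 28, 6, 7, 25]


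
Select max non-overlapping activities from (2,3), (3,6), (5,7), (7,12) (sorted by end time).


Greedy: pick earliest-ending, then skip overlaps.
Selected (3 activities): [(2, 3), (3, 6), (7, 12)]


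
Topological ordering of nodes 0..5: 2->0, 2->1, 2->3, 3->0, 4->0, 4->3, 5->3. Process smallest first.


Kahn's algorithm, process smallest node first
Order: [2, 1, 4, 5, 3, 0]


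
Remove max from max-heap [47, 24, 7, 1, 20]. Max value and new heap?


Max = 47
Replace root with last, heapify down
Resulting heap: [24, 20, 7, 1]


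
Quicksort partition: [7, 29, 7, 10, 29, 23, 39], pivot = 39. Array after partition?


Elements <= 39 go left of pivot.
Result: [7, 29, 7, 10, 29, 23, 39], pivot at index 6


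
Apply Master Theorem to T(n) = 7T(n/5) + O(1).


a=7, b=5, c=0. log_5(7)=1.209 > c=0. Case 1: O(n^log_b(a)) = O(n^1.209)
Complexity: O(n^1.209)


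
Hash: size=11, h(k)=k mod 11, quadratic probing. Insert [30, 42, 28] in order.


Insertions: 30->slot 8; 42->slot 9; 28->slot 6
Table: [None, None, None, None, None, None, 28, None, 30, 42, None]


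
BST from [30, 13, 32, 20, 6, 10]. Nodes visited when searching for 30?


BST root = 30
Search for 30: compare at each node
Path: [30]


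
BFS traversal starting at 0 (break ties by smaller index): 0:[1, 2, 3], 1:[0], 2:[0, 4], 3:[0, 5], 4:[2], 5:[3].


BFS queue: start with [0]
Visit order: [0, 1, 2, 3, 4, 5]


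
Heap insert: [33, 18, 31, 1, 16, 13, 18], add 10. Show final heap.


Append 10: [33, 18, 31, 1, 16, 13, 18, 10]
Bubble up: swap idx 7(10) with idx 3(1)
Result: [33, 18, 31, 10, 16, 13, 18, 1]


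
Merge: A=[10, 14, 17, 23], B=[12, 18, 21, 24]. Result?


Compare heads, take smaller each step.
Merged: [10, 12, 14, 17, 18, 21, 23, 24]


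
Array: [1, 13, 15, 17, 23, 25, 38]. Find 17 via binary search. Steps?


Search for 17:
[0,6] mid=3 arr[3]=17
Total: 1 comparisons


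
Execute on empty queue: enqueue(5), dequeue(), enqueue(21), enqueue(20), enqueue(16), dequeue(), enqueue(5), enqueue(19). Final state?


enqueue(5) -> [5]
dequeue() returns 5 -> []
enqueue(21) -> [21]
enqueue(20) -> [21, 20]
enqueue(16) -> [21, 20, 16]
dequeue() returns 21 -> [20, 16]
enqueue(5) -> [20, 16, 5]
enqueue(19) -> [20, 16, 5, 19]
Final queue (front to back): [20, 16, 5, 19]


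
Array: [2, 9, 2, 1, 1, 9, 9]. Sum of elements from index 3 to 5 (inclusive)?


Prefix sums: [0, 2, 11, 13, 14, 15, 24, 33]
Sum[3..5] = prefix[6] - prefix[3] = 24 - 13 = 11


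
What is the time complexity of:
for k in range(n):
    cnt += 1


Per nesting level: O(n) = O(n)
Complexity: O(n)


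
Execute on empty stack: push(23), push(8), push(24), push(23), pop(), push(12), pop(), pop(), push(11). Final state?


push(23) -> [23]
push(8) -> [23, 8]
push(24) -> [23, 8, 24]
push(23) -> [23, 8, 24, 23]
pop() returns 23 -> [23, 8, 24]
push(12) -> [23, 8, 24, 12]
pop() returns 12 -> [23, 8, 24]
pop() returns 24 -> [23, 8]
push(11) -> [23, 8, 11]
Final stack (bottom to top): [23, 8, 11]


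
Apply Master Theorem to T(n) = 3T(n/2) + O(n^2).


a=3, b=2, c=2. log_2(3)=1.585 < c=2. Case 3: O(n^c) = O(n^2)
Complexity: O(n^2)


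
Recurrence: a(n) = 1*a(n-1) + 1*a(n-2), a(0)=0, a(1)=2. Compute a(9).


Build bottom-up:
...a(7)=26, a(8)=42, a(9)=1*42+1*26=68


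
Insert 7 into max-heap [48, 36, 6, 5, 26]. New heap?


Append 7: [48, 36, 6, 5, 26, 7]
Bubble up: swap idx 5(7) with idx 2(6)
Result: [48, 36, 7, 5, 26, 6]


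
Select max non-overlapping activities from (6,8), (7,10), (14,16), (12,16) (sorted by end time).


Greedy: pick earliest-ending, then skip overlaps.
Selected (2 activities): [(6, 8), (14, 16)]


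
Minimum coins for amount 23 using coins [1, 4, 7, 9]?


dp[0]=0; dp[i]=1+min(dp[i-c] for c in coins)
...dp[18]=2, dp[19]=3, dp[20]=3, dp[21]=3, dp[22]=3, dp[23]=3
Minimum coins for 23 = 3


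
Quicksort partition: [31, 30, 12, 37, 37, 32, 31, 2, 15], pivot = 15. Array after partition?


Elements <= 15 go left of pivot.
Result: [12, 2, 15, 37, 37, 32, 31, 30, 31], pivot at index 2


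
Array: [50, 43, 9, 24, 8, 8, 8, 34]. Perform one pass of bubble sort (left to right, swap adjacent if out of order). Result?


After one pass: [43, 9, 24, 8, 8, 8, 34, 50]


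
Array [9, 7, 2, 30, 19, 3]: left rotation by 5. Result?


Left rotate by 5: [3, 9, 7, 2, 30, 19]


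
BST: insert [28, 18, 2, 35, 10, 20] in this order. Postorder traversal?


Root = 28; build tree by BST insertion.
Postorder traversal: [10, 2, 20, 18, 35, 28]


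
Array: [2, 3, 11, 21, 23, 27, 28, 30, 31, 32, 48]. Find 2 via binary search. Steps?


Search for 2:
[0,10] mid=5 arr[5]=27
[0,4] mid=2 arr[2]=11
[0,1] mid=0 arr[0]=2
Total: 3 comparisons


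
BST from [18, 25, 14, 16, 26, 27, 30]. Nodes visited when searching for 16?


BST root = 18
Search for 16: compare at each node
Path: [18, 14, 16]


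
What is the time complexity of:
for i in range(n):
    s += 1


Per nesting level: O(n) = O(n)
Complexity: O(n)


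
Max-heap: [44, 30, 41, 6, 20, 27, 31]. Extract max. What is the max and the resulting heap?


Max = 44
Replace root with last, heapify down
Resulting heap: [41, 30, 31, 6, 20, 27]


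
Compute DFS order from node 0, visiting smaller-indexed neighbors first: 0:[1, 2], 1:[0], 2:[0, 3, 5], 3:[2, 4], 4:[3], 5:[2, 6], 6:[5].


DFS stack-based: start with [0]
Visit order: [0, 1, 2, 3, 4, 5, 6]


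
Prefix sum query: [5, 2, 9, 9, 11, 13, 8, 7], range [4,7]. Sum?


Prefix sums: [0, 5, 7, 16, 25, 36, 49, 57, 64]
Sum[4..7] = prefix[8] - prefix[4] = 64 - 25 = 39


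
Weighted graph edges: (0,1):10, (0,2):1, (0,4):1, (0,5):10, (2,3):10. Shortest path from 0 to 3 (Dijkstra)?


Dijkstra from 0:
Distances: {0: 0, 1: 10, 2: 1, 3: 11, 4: 1, 5: 10}
Shortest distance to 3 = 11, path = [0, 2, 3]


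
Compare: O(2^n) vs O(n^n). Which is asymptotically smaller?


exponential grows slower than n^n
O(2^n) is asymptotically smaller; O(n^n) grows faster


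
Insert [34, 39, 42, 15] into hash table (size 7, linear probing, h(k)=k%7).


Insertions: 34->slot 6; 39->slot 4; 42->slot 0; 15->slot 1
Table: [42, 15, None, None, 39, None, 34]


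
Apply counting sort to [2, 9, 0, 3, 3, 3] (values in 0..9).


Count array: [1, 0, 1, 3, 0, 0, 0, 0, 0, 1]
Reconstruct: [0, 2, 3, 3, 3, 9]


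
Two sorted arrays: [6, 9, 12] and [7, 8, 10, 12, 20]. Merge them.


Compare heads, take smaller each step.
Merged: [6, 7, 8, 9, 10, 12, 12, 20]


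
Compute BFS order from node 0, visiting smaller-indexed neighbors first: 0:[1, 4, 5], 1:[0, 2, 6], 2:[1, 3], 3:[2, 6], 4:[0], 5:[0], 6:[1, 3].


BFS queue: start with [0]
Visit order: [0, 1, 4, 5, 2, 6, 3]


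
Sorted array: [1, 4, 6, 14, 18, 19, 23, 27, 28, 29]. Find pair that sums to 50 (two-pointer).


Two pointers: lo=0, hi=9
Found pair: (23, 27) summing to 50


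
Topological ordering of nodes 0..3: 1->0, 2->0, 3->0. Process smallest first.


Kahn's algorithm, process smallest node first
Order: [1, 2, 3, 0]


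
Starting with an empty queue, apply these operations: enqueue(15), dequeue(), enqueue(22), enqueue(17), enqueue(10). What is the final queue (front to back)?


enqueue(15) -> [15]
dequeue() returns 15 -> []
enqueue(22) -> [22]
enqueue(17) -> [22, 17]
enqueue(10) -> [22, 17, 10]
Final queue (front to back): [22, 17, 10]


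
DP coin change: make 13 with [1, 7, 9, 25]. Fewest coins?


dp[0]=0; dp[i]=1+min(dp[i-c] for c in coins)
...dp[8]=2, dp[9]=1, dp[10]=2, dp[11]=3, dp[12]=4, dp[13]=5
Minimum coins for 13 = 5


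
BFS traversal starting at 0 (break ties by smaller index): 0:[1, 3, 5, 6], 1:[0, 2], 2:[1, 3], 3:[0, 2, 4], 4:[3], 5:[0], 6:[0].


BFS queue: start with [0]
Visit order: [0, 1, 3, 5, 6, 2, 4]


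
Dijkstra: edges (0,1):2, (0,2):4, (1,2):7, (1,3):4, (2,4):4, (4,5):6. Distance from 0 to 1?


Dijkstra from 0:
Distances: {0: 0, 1: 2, 2: 4, 3: 6, 4: 8, 5: 14}
Shortest distance to 1 = 2, path = [0, 1]


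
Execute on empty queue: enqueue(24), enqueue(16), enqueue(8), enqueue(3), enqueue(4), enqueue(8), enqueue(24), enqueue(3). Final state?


enqueue(24) -> [24]
enqueue(16) -> [24, 16]
enqueue(8) -> [24, 16, 8]
enqueue(3) -> [24, 16, 8, 3]
enqueue(4) -> [24, 16, 8, 3, 4]
enqueue(8) -> [24, 16, 8, 3, 4, 8]
enqueue(24) -> [24, 16, 8, 3, 4, 8, 24]
enqueue(3) -> [24, 16, 8, 3, 4, 8, 24, 3]
Final queue (front to back): [24, 16, 8, 3, 4, 8, 24, 3]


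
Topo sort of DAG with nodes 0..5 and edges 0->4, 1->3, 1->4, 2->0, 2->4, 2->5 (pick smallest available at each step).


Kahn's algorithm, process smallest node first
Order: [1, 2, 0, 3, 4, 5]


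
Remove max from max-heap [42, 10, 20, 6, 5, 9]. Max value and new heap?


Max = 42
Replace root with last, heapify down
Resulting heap: [20, 10, 9, 6, 5]


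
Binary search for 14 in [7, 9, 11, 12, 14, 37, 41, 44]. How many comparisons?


Search for 14:
[0,7] mid=3 arr[3]=12
[4,7] mid=5 arr[5]=37
[4,4] mid=4 arr[4]=14
Total: 3 comparisons


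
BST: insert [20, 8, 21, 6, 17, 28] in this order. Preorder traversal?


Root = 20; build tree by BST insertion.
Preorder traversal: [20, 8, 6, 17, 21, 28]


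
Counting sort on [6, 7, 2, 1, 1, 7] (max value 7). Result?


Count array: [0, 2, 1, 0, 0, 0, 1, 2]
Reconstruct: [1, 1, 2, 6, 7, 7]


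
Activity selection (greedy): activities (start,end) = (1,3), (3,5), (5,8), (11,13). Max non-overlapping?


Greedy: pick earliest-ending, then skip overlaps.
Selected (4 activities): [(1, 3), (3, 5), (5, 8), (11, 13)]


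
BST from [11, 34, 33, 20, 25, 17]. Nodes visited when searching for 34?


BST root = 11
Search for 34: compare at each node
Path: [11, 34]


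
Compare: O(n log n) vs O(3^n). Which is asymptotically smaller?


linearithmic grows slower than exponential (base 3)
O(n log n) is asymptotically smaller; O(3^n) grows faster


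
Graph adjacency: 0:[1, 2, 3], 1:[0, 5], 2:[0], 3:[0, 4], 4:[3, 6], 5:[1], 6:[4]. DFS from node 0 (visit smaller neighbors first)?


DFS stack-based: start with [0]
Visit order: [0, 1, 5, 2, 3, 4, 6]


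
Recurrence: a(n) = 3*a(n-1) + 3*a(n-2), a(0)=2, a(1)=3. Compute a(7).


Build bottom-up:
...a(5)=783, a(6)=2970, a(7)=3*2970+3*783=11259


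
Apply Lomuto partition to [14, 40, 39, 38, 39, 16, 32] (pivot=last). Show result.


Elements <= 32 go left of pivot.
Result: [14, 16, 32, 38, 39, 40, 39], pivot at index 2


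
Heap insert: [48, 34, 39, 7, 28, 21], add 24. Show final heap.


Append 24: [48, 34, 39, 7, 28, 21, 24]
Bubble up: no swaps needed
Result: [48, 34, 39, 7, 28, 21, 24]


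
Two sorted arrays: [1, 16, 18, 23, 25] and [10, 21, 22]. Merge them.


Compare heads, take smaller each step.
Merged: [1, 10, 16, 18, 21, 22, 23, 25]


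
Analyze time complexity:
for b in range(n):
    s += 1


Per nesting level: O(n) = O(n)
Complexity: O(n)


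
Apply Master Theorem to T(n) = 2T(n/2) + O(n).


a=2, b=2, c=1. log_2(2)=1 = c=1. Case 2: O(n^c log n) = O(n log n)
Complexity: O(n log n)


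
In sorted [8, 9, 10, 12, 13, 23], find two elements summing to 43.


Two pointers: lo=0, hi=5
No pair sums to 43


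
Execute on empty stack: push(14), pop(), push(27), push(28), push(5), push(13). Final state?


push(14) -> [14]
pop() returns 14 -> []
push(27) -> [27]
push(28) -> [27, 28]
push(5) -> [27, 28, 5]
push(13) -> [27, 28, 5, 13]
Final stack (bottom to top): [27, 28, 5, 13]


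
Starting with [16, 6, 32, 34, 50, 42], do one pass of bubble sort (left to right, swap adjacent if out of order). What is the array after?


After one pass: [6, 16, 32, 34, 42, 50]


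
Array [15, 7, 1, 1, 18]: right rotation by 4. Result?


Right rotate by 4: [7, 1, 1, 18, 15]


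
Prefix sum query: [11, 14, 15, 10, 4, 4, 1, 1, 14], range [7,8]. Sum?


Prefix sums: [0, 11, 25, 40, 50, 54, 58, 59, 60, 74]
Sum[7..8] = prefix[9] - prefix[7] = 74 - 59 = 15


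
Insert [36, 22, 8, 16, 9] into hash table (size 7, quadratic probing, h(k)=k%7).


Insertions: 36->slot 1; 22->slot 2; 8->slot 5; 16->slot 3; 9->slot 6
Table: [None, 36, 22, 16, None, 8, 9]


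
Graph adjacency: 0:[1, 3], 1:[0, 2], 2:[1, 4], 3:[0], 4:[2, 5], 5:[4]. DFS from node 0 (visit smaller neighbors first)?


DFS stack-based: start with [0]
Visit order: [0, 1, 2, 4, 5, 3]


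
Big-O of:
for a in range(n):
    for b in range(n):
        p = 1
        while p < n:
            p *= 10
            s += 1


Per nesting level: O(n) * O(n) * O(log n) = O(n^2 log n)
Complexity: O(n^2 log n)


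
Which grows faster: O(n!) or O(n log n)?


linearithmic grows slower than factorial
O(n log n) is asymptotically smaller; O(n!) grows faster


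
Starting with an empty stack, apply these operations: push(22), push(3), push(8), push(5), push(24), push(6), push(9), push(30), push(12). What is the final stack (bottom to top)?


push(22) -> [22]
push(3) -> [22, 3]
push(8) -> [22, 3, 8]
push(5) -> [22, 3, 8, 5]
push(24) -> [22, 3, 8, 5, 24]
push(6) -> [22, 3, 8, 5, 24, 6]
push(9) -> [22, 3, 8, 5, 24, 6, 9]
push(30) -> [22, 3, 8, 5, 24, 6, 9, 30]
push(12) -> [22, 3, 8, 5, 24, 6, 9, 30, 12]
Final stack (bottom to top): [22, 3, 8, 5, 24, 6, 9, 30, 12]


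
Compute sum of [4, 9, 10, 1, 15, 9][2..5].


Prefix sums: [0, 4, 13, 23, 24, 39, 48]
Sum[2..5] = prefix[6] - prefix[2] = 48 - 13 = 35


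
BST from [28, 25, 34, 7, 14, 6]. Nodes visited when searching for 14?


BST root = 28
Search for 14: compare at each node
Path: [28, 25, 7, 14]


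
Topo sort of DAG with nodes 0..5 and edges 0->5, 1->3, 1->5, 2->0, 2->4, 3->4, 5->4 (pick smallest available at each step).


Kahn's algorithm, process smallest node first
Order: [1, 2, 0, 3, 5, 4]


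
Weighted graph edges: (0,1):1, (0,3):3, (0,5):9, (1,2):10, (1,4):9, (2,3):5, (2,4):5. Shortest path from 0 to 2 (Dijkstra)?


Dijkstra from 0:
Distances: {0: 0, 1: 1, 2: 8, 3: 3, 4: 10, 5: 9}
Shortest distance to 2 = 8, path = [0, 3, 2]


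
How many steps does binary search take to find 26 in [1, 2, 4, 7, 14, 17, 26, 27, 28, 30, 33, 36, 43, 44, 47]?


Search for 26:
[0,14] mid=7 arr[7]=27
[0,6] mid=3 arr[3]=7
[4,6] mid=5 arr[5]=17
[6,6] mid=6 arr[6]=26
Total: 4 comparisons


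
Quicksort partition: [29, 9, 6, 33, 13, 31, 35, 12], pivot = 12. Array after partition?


Elements <= 12 go left of pivot.
Result: [9, 6, 12, 33, 13, 31, 35, 29], pivot at index 2


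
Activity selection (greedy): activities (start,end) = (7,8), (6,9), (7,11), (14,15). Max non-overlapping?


Greedy: pick earliest-ending, then skip overlaps.
Selected (2 activities): [(7, 8), (14, 15)]


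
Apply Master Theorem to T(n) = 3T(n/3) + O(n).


a=3, b=3, c=1. log_3(3)=1 = c=1. Case 2: O(n^c log n) = O(n log n)
Complexity: O(n log n)


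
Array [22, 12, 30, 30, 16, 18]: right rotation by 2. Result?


Right rotate by 2: [16, 18, 22, 12, 30, 30]


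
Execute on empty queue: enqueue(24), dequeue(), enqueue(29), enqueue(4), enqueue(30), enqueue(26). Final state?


enqueue(24) -> [24]
dequeue() returns 24 -> []
enqueue(29) -> [29]
enqueue(4) -> [29, 4]
enqueue(30) -> [29, 4, 30]
enqueue(26) -> [29, 4, 30, 26]
Final queue (front to back): [29, 4, 30, 26]


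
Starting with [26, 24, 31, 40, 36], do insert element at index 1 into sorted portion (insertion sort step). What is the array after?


After one pass: [24, 26, 31, 40, 36]


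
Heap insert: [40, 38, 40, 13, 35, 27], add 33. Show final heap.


Append 33: [40, 38, 40, 13, 35, 27, 33]
Bubble up: no swaps needed
Result: [40, 38, 40, 13, 35, 27, 33]


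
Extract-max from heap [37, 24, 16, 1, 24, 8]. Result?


Max = 37
Replace root with last, heapify down
Resulting heap: [24, 24, 16, 1, 8]


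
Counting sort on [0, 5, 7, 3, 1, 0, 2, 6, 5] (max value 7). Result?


Count array: [2, 1, 1, 1, 0, 2, 1, 1]
Reconstruct: [0, 0, 1, 2, 3, 5, 5, 6, 7]


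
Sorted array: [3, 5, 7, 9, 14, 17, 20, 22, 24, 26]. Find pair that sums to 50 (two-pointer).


Two pointers: lo=0, hi=9
Found pair: (24, 26) summing to 50


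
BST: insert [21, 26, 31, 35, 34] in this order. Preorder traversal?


Root = 21; build tree by BST insertion.
Preorder traversal: [21, 26, 31, 35, 34]


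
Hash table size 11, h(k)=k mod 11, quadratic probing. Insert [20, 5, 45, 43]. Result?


Insertions: 20->slot 9; 5->slot 5; 45->slot 1; 43->slot 10
Table: [None, 45, None, None, None, 5, None, None, None, 20, 43]


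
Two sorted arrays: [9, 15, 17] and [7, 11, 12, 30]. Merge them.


Compare heads, take smaller each step.
Merged: [7, 9, 11, 12, 15, 17, 30]


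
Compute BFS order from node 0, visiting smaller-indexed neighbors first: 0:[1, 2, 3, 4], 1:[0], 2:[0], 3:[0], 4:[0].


BFS queue: start with [0]
Visit order: [0, 1, 2, 3, 4]


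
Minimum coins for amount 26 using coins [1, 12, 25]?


dp[0]=0; dp[i]=1+min(dp[i-c] for c in coins)
...dp[21]=10, dp[22]=11, dp[23]=12, dp[24]=2, dp[25]=1, dp[26]=2
Minimum coins for 26 = 2


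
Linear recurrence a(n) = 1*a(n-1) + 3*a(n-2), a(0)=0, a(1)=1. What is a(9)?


Build bottom-up:
...a(7)=97, a(8)=217, a(9)=1*217+3*97=508


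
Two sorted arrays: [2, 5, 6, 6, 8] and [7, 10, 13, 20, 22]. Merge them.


Compare heads, take smaller each step.
Merged: [2, 5, 6, 6, 7, 8, 10, 13, 20, 22]


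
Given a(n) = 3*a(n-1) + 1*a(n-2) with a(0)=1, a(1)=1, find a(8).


Build bottom-up:
...a(6)=469, a(7)=1549, a(8)=3*1549+1*469=5116


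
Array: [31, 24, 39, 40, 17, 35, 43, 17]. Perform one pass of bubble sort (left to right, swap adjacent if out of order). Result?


After one pass: [24, 31, 39, 17, 35, 40, 17, 43]


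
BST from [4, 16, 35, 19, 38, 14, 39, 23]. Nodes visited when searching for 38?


BST root = 4
Search for 38: compare at each node
Path: [4, 16, 35, 38]


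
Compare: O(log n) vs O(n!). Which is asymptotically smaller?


logarithmic grows slower than factorial
O(log n) is asymptotically smaller; O(n!) grows faster


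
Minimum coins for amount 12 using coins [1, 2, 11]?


dp[0]=0; dp[i]=1+min(dp[i-c] for c in coins)
...dp[7]=4, dp[8]=4, dp[9]=5, dp[10]=5, dp[11]=1, dp[12]=2
Minimum coins for 12 = 2


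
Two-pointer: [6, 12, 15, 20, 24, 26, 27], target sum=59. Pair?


Two pointers: lo=0, hi=6
No pair sums to 59


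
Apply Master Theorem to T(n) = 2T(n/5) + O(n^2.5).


a=2, b=5, c=2.5. log_5(2)=0.431 < c=2.5. Case 3: O(n^c) = O(n^2.500)
Complexity: O(n^2.500)


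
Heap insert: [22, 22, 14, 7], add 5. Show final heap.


Append 5: [22, 22, 14, 7, 5]
Bubble up: no swaps needed
Result: [22, 22, 14, 7, 5]


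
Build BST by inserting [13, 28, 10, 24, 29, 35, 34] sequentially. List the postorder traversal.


Root = 13; build tree by BST insertion.
Postorder traversal: [10, 24, 34, 35, 29, 28, 13]


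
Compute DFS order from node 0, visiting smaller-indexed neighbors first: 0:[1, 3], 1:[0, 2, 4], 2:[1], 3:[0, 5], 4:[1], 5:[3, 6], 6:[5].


DFS stack-based: start with [0]
Visit order: [0, 1, 2, 4, 3, 5, 6]


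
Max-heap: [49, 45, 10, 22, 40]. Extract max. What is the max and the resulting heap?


Max = 49
Replace root with last, heapify down
Resulting heap: [45, 40, 10, 22]


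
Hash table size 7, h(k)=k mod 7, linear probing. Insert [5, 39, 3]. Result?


Insertions: 5->slot 5; 39->slot 4; 3->slot 3
Table: [None, None, None, 3, 39, 5, None]


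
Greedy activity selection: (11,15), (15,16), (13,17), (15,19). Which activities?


Greedy: pick earliest-ending, then skip overlaps.
Selected (2 activities): [(11, 15), (15, 16)]


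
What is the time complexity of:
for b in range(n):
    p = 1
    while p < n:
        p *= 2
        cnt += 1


Per nesting level: O(n) * O(log n) = O(n log n)
Complexity: O(n log n)


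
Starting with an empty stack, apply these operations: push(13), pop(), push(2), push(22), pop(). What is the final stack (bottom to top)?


push(13) -> [13]
pop() returns 13 -> []
push(2) -> [2]
push(22) -> [2, 22]
pop() returns 22 -> [2]
Final stack (bottom to top): [2]


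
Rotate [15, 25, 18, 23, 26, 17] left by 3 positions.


Left rotate by 3: [23, 26, 17, 15, 25, 18]


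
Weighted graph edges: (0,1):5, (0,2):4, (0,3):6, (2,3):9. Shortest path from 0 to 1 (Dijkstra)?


Dijkstra from 0:
Distances: {0: 0, 1: 5, 2: 4, 3: 6}
Shortest distance to 1 = 5, path = [0, 1]


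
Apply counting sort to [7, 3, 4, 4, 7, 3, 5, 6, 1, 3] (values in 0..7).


Count array: [0, 1, 0, 3, 2, 1, 1, 2]
Reconstruct: [1, 3, 3, 3, 4, 4, 5, 6, 7, 7]


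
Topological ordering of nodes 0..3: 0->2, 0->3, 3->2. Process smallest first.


Kahn's algorithm, process smallest node first
Order: [0, 1, 3, 2]


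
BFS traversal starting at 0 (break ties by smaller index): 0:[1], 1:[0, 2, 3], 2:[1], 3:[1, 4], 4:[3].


BFS queue: start with [0]
Visit order: [0, 1, 2, 3, 4]


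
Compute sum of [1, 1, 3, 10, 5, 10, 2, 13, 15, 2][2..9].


Prefix sums: [0, 1, 2, 5, 15, 20, 30, 32, 45, 60, 62]
Sum[2..9] = prefix[10] - prefix[2] = 62 - 2 = 60


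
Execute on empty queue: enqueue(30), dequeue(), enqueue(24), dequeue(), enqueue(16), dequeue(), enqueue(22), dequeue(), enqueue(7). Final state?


enqueue(30) -> [30]
dequeue() returns 30 -> []
enqueue(24) -> [24]
dequeue() returns 24 -> []
enqueue(16) -> [16]
dequeue() returns 16 -> []
enqueue(22) -> [22]
dequeue() returns 22 -> []
enqueue(7) -> [7]
Final queue (front to back): [7]


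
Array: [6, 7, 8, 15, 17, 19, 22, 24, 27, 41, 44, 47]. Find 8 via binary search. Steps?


Search for 8:
[0,11] mid=5 arr[5]=19
[0,4] mid=2 arr[2]=8
Total: 2 comparisons


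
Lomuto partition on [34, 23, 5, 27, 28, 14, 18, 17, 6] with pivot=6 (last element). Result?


Elements <= 6 go left of pivot.
Result: [5, 6, 34, 27, 28, 14, 18, 17, 23], pivot at index 1


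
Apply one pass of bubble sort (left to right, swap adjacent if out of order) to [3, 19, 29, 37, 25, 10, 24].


After one pass: [3, 19, 29, 25, 10, 24, 37]


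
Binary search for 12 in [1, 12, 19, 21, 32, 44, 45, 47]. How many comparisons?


Search for 12:
[0,7] mid=3 arr[3]=21
[0,2] mid=1 arr[1]=12
Total: 2 comparisons


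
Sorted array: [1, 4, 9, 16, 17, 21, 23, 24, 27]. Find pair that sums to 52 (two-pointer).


Two pointers: lo=0, hi=8
No pair sums to 52


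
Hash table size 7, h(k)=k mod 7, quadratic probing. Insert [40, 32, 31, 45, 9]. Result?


Insertions: 40->slot 5; 32->slot 4; 31->slot 3; 45->slot 0; 9->slot 2
Table: [45, None, 9, 31, 32, 40, None]


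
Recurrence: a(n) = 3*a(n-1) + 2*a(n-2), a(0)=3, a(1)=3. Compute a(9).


Build bottom-up:
...a(7)=8259, a(8)=29415, a(9)=3*29415+2*8259=104763


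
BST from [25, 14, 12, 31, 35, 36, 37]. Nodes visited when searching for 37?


BST root = 25
Search for 37: compare at each node
Path: [25, 31, 35, 36, 37]


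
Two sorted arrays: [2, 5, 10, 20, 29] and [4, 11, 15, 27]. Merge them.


Compare heads, take smaller each step.
Merged: [2, 4, 5, 10, 11, 15, 20, 27, 29]


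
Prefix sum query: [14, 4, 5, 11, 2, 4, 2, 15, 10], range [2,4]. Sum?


Prefix sums: [0, 14, 18, 23, 34, 36, 40, 42, 57, 67]
Sum[2..4] = prefix[5] - prefix[2] = 36 - 18 = 18


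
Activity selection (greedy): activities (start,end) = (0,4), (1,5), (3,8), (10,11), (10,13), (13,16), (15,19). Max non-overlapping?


Greedy: pick earliest-ending, then skip overlaps.
Selected (3 activities): [(0, 4), (10, 11), (13, 16)]


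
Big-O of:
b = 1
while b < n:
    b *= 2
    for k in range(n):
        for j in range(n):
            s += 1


Per nesting level: O(log n) * O(n) * O(n) = O(n^2 log n)
Complexity: O(n^2 log n)


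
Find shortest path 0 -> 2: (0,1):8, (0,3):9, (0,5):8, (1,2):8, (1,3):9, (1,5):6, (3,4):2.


Dijkstra from 0:
Distances: {0: 0, 1: 8, 2: 16, 3: 9, 4: 11, 5: 8}
Shortest distance to 2 = 16, path = [0, 1, 2]


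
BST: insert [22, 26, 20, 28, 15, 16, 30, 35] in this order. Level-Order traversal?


Root = 22; build tree by BST insertion.
Level-Order traversal: [22, 20, 26, 15, 28, 16, 30, 35]


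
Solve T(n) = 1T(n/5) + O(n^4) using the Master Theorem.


a=1, b=5, c=4. log_5(1)=0 < c=4. Case 3: O(n^c) = O(n^4)
Complexity: O(n^4)


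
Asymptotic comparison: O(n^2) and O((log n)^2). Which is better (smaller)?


polylogarithmic grows slower than quadratic
O((log n)^2) is asymptotically smaller; O(n^2) grows faster


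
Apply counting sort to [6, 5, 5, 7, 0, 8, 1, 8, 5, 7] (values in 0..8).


Count array: [1, 1, 0, 0, 0, 3, 1, 2, 2]
Reconstruct: [0, 1, 5, 5, 5, 6, 7, 7, 8, 8]


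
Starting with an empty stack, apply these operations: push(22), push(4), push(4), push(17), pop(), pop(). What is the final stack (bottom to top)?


push(22) -> [22]
push(4) -> [22, 4]
push(4) -> [22, 4, 4]
push(17) -> [22, 4, 4, 17]
pop() returns 17 -> [22, 4, 4]
pop() returns 4 -> [22, 4]
Final stack (bottom to top): [22, 4]


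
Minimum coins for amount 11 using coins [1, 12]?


dp[0]=0; dp[i]=1+min(dp[i-c] for c in coins)
...dp[6]=6, dp[7]=7, dp[8]=8, dp[9]=9, dp[10]=10, dp[11]=11
Minimum coins for 11 = 11


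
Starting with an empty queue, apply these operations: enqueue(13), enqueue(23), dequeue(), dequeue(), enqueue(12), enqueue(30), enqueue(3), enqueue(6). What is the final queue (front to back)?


enqueue(13) -> [13]
enqueue(23) -> [13, 23]
dequeue() returns 13 -> [23]
dequeue() returns 23 -> []
enqueue(12) -> [12]
enqueue(30) -> [12, 30]
enqueue(3) -> [12, 30, 3]
enqueue(6) -> [12, 30, 3, 6]
Final queue (front to back): [12, 30, 3, 6]


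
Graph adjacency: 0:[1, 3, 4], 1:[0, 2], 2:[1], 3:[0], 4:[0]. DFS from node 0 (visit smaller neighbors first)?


DFS stack-based: start with [0]
Visit order: [0, 1, 2, 3, 4]


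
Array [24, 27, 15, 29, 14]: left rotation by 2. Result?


Left rotate by 2: [15, 29, 14, 24, 27]


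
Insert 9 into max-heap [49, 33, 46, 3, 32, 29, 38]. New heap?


Append 9: [49, 33, 46, 3, 32, 29, 38, 9]
Bubble up: swap idx 7(9) with idx 3(3)
Result: [49, 33, 46, 9, 32, 29, 38, 3]


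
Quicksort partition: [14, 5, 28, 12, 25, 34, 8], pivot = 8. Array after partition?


Elements <= 8 go left of pivot.
Result: [5, 8, 28, 12, 25, 34, 14], pivot at index 1


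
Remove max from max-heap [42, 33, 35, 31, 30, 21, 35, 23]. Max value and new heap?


Max = 42
Replace root with last, heapify down
Resulting heap: [35, 33, 35, 31, 30, 21, 23]


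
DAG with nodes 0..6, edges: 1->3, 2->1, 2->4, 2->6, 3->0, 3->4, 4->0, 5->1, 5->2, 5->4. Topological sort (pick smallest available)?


Kahn's algorithm, process smallest node first
Order: [5, 2, 1, 3, 4, 0, 6]


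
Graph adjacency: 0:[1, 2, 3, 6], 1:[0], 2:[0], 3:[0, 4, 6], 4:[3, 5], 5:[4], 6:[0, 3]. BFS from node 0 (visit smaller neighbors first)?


BFS queue: start with [0]
Visit order: [0, 1, 2, 3, 6, 4, 5]


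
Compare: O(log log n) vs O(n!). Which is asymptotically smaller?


double-logarithmic grows slower than factorial
O(log log n) is asymptotically smaller; O(n!) grows faster


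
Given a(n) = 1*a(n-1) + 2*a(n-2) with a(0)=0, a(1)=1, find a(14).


Build bottom-up:
...a(12)=1365, a(13)=2731, a(14)=1*2731+2*1365=5461


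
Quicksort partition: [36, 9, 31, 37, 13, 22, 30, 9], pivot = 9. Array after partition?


Elements <= 9 go left of pivot.
Result: [9, 9, 31, 37, 13, 22, 30, 36], pivot at index 1


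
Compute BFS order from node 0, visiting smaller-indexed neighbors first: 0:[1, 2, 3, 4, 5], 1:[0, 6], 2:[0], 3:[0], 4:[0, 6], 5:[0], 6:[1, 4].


BFS queue: start with [0]
Visit order: [0, 1, 2, 3, 4, 5, 6]


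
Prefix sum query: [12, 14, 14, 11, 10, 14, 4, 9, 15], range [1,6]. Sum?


Prefix sums: [0, 12, 26, 40, 51, 61, 75, 79, 88, 103]
Sum[1..6] = prefix[7] - prefix[1] = 79 - 12 = 67


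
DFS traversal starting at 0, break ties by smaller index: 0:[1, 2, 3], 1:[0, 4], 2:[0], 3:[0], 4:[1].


DFS stack-based: start with [0]
Visit order: [0, 1, 4, 2, 3]


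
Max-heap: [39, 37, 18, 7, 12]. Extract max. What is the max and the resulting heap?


Max = 39
Replace root with last, heapify down
Resulting heap: [37, 12, 18, 7]


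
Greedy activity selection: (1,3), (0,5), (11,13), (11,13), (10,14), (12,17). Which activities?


Greedy: pick earliest-ending, then skip overlaps.
Selected (2 activities): [(1, 3), (11, 13)]


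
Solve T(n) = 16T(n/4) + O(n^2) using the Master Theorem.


a=16, b=4, c=2. log_4(16)=2 = c=2. Case 2: O(n^c log n) = O(n^2 log n)
Complexity: O(n^2 log n)


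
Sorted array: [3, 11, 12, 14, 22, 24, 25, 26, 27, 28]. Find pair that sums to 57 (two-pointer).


Two pointers: lo=0, hi=9
No pair sums to 57


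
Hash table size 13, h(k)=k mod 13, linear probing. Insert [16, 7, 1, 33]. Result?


Insertions: 16->slot 3; 7->slot 7; 1->slot 1; 33->slot 8
Table: [None, 1, None, 16, None, None, None, 7, 33, None, None, None, None]


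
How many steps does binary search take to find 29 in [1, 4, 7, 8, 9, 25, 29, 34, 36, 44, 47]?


Search for 29:
[0,10] mid=5 arr[5]=25
[6,10] mid=8 arr[8]=36
[6,7] mid=6 arr[6]=29
Total: 3 comparisons


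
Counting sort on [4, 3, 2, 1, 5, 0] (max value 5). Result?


Count array: [1, 1, 1, 1, 1, 1]
Reconstruct: [0, 1, 2, 3, 4, 5]


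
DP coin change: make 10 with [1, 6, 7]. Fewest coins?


dp[0]=0; dp[i]=1+min(dp[i-c] for c in coins)
...dp[5]=5, dp[6]=1, dp[7]=1, dp[8]=2, dp[9]=3, dp[10]=4
Minimum coins for 10 = 4


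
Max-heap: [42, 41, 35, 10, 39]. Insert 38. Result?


Append 38: [42, 41, 35, 10, 39, 38]
Bubble up: swap idx 5(38) with idx 2(35)
Result: [42, 41, 38, 10, 39, 35]


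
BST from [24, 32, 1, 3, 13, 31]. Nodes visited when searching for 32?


BST root = 24
Search for 32: compare at each node
Path: [24, 32]


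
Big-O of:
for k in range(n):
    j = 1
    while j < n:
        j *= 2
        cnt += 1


Per nesting level: O(n) * O(log n) = O(n log n)
Complexity: O(n log n)


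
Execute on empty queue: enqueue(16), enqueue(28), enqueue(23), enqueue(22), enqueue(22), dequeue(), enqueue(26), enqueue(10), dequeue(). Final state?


enqueue(16) -> [16]
enqueue(28) -> [16, 28]
enqueue(23) -> [16, 28, 23]
enqueue(22) -> [16, 28, 23, 22]
enqueue(22) -> [16, 28, 23, 22, 22]
dequeue() returns 16 -> [28, 23, 22, 22]
enqueue(26) -> [28, 23, 22, 22, 26]
enqueue(10) -> [28, 23, 22, 22, 26, 10]
dequeue() returns 28 -> [23, 22, 22, 26, 10]
Final queue (front to back): [23, 22, 22, 26, 10]


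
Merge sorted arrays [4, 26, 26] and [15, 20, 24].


Compare heads, take smaller each step.
Merged: [4, 15, 20, 24, 26, 26]
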